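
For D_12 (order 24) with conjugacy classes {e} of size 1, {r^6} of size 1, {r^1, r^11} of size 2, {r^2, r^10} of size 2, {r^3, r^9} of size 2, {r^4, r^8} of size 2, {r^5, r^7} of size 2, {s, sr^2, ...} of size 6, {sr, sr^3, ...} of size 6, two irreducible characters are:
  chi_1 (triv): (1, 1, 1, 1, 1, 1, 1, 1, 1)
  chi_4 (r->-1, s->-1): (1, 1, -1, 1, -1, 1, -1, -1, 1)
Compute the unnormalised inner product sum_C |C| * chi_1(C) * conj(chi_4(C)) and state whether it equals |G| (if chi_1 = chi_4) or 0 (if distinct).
Sum = 0; so <chi_1, chi_4> = 0 (distinct irreducibles are orthogonal).

Justification: Compute term by term over conjugacy classes (|C| * chi_1(C) * conj(chi_4(C))):
  1*(1)*conj(1) + 1*(1)*conj(1) + 2*(1)*conj(-1) + 2*(1)*conj(1) + 2*(1)*conj(-1) + 2*(1)*conj(1) + 2*(1)*conj(-1) + 6*(1)*conj(-1) + 6*(1)*conj(1)
  = (1) + (1) + (-2) + (2) + (-2) + (2) + (-2) + (-6) + (6)
  = 0.
Dividing by |G| = 24 gives 0/24 = 0, matching the row-orthogonality relation <chi_1, chi_4> = [chi_1 = chi_4].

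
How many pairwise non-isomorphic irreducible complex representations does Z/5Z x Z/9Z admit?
45

Justification: The number of irreducible complex representations of a finite group equals its number of conjugacy classes. Z/5Z x Z/9Z is abelian of order 45, so every element is its own conjugacy class: 45 classes, so Z/5Z x Z/9Z (order 45) has exactly 45 irreducible complex representations.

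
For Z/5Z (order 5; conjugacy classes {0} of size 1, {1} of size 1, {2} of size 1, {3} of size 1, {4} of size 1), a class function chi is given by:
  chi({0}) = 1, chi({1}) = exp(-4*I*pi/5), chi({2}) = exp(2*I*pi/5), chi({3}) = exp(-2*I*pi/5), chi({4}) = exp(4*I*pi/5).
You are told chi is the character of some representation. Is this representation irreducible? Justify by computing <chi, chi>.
Irreducible: <chi, chi> = 1.

Working: <chi, chi> = (1/|G|) sum_C |C| * |chi(C)|^2 = (1/5)[1*|1|^2 + 1*|exp(-4*I*pi/5)|^2 + 1*|exp(2*I*pi/5)|^2 + 1*|exp(-2*I*pi/5)|^2 + 1*|exp(4*I*pi/5)|^2]
  = (1/5)[(1) + (1) + (1) + (1) + (1)] = 5/5 = 1.
(Exp terms are combined using exp(i*s)*conj(exp(i*t)) = exp(i*(s-t)), and sums of them are collapsed using the identity that for every m > 1 the m distinct m-th roots of unity sum to 0, e.g. 1 + exp(2*I*pi/3) + exp(-2*I*pi/3) = 0.)
A character is irreducible iff <chi, chi> = 1, so this representation is irreducible.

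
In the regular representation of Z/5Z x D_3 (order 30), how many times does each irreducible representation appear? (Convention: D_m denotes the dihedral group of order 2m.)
Each irreducible V_i of dimension d_i appears with multiplicity d_i, i.e. rho_reg = (direct sum over all irreducibles V_i) d_i V_i. The irreducible dimensions for Z/5Z x D_3 are 1, 1, 1, 1, 1, 1, 1, 1, 1, 1, 2, 2, 2, 2, 2: 10 irreducibles of dimension 1, each with multiplicity 1; 5 irreducibles of dimension 2, each with multiplicity 2. Total dimension 10*1*1 + 5*2*2 = 30 = |G|.

General theorem: in the regular representation of a finite group G, each irreducible appears with multiplicity equal to its dimension. Check: dim(rho_reg) = sum d_i^2 = 1 + 1 + 1 + 1 + 1 + 1 + 1 + 1 + 1 + 1 + 4 + 4 + 4 + 4 + 4 = 30 = |G|.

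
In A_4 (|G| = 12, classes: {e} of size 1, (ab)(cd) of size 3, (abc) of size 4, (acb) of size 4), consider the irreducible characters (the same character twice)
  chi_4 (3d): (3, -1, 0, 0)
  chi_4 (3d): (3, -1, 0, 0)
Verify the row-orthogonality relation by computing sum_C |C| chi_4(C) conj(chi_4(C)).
Sum = 12 = |G| = 12; so <chi_4, chi_4> = 1 (norm-1 confirms irreducibility).

Justification: Compute term by term over conjugacy classes (|C| * chi_4(C) * conj(chi_4(C))):
  1*(3)*conj(3) + 3*(-1)*conj(-1) + 4*(0)*conj(0) + 4*(0)*conj(0)
  = (9) + (3) + (0) + (0)
  = 12.
(Exp terms are combined using exp(i*s)*conj(exp(i*t)) = exp(i*(s-t)), and sums of them are collapsed using the identity that for every m > 1 the m distinct m-th roots of unity sum to 0, e.g. 1 + exp(2*I*pi/3) + exp(-2*I*pi/3) = 0.)
Dividing by |G| = 12 gives 12/12 = 1, matching the row-orthogonality relation <chi_4, chi_4> = [chi_4 = chi_4].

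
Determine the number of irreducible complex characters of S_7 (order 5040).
15

Working: The number of irreducible complex representations of a finite group equals its number of conjugacy classes. Conjugacy classes in S_7 correspond to cycle types, i.e. partitions of 7; there are p(7) = 15 of them, so S_7 (order 5040) has exactly 15 irreducible complex representations.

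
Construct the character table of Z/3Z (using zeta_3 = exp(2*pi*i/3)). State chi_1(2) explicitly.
Character table of Z/3Z (irreps indexed chi_0,...,chi_2 with chi_k(m) = zeta_3^(k*m), zeta_3 = exp(2*pi*i/3)):
  irrep \ class  {0} (size 1)  {1} (size 1)    {2} (size 1)  
  chi_0          1             1               1             
  chi_1          1             exp(2*I*pi/3)   exp(-2*I*pi/3)
  chi_2          1             exp(-2*I*pi/3)  exp(2*I*pi/3) 

Spot check: chi_1(2) = zeta_3^(1*2) = zeta_3^2 = exp(-2*I*pi/3).

Working: Z/3Z is abelian, so all 3 irreducible complex representations are 1-dimensional. They are given by chi_k(m) = zeta_3^(k*m) for k = 0,...,2. Row orthogonality: sum_m chi_k(m) conj(chi_l(m)) = 3 * [k = l].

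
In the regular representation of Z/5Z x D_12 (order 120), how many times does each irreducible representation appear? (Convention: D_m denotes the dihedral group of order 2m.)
Each irreducible V_i of dimension d_i appears with multiplicity d_i, i.e. rho_reg = (direct sum over all irreducibles V_i) d_i V_i. The irreducible dimensions for Z/5Z x D_12 are 1, 1, 1, 1, 1, 1, 1, 1, 1, 1, 1, 1, 1, 1, 1, 1, 1, 1, 1, 1, 2, 2, 2, 2, 2, 2, 2, 2, 2, 2, 2, 2, 2, 2, 2, 2, 2, 2, 2, 2, 2, 2, 2, 2, 2: 20 irreducibles of dimension 1, each with multiplicity 1; 25 irreducibles of dimension 2, each with multiplicity 2. Total dimension 20*1*1 + 25*2*2 = 120 = |G|.

Solution. General theorem: in the regular representation of a finite group G, each irreducible appears with multiplicity equal to its dimension. Check: dim(rho_reg) = sum d_i^2 = 1 + 1 + 1 + 1 + 1 + 1 + 1 + 1 + 1 + 1 + 1 + 1 + 1 + 1 + 1 + 1 + 1 + 1 + 1 + 1 + 4 + 4 + 4 + 4 + 4 + 4 + 4 + 4 + 4 + 4 + 4 + 4 + 4 + 4 + 4 + 4 + 4 + 4 + 4 + 4 + 4 + 4 + 4 + 4 + 4 = 120 = |G|.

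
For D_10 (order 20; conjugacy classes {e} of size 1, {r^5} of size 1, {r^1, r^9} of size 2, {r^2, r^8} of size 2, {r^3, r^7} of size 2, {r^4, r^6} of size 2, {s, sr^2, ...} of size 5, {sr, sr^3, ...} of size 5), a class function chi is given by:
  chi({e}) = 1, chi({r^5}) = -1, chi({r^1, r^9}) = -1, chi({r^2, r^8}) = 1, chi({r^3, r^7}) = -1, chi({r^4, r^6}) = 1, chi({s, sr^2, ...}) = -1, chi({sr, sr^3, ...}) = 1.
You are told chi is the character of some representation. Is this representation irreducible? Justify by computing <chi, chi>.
Irreducible: <chi, chi> = 1.

Working: <chi, chi> = (1/|G|) sum_C |C| * |chi(C)|^2 = (1/20)[1*|1|^2 + 1*|-1|^2 + 2*|-1|^2 + 2*|1|^2 + 2*|-1|^2 + 2*|1|^2 + 5*|-1|^2 + 5*|1|^2]
  = (1/20)[(1) + (1) + (2) + (2) + (2) + (2) + (5) + (5)] = 20/20 = 1.
A character is irreducible iff <chi, chi> = 1, so this representation is irreducible.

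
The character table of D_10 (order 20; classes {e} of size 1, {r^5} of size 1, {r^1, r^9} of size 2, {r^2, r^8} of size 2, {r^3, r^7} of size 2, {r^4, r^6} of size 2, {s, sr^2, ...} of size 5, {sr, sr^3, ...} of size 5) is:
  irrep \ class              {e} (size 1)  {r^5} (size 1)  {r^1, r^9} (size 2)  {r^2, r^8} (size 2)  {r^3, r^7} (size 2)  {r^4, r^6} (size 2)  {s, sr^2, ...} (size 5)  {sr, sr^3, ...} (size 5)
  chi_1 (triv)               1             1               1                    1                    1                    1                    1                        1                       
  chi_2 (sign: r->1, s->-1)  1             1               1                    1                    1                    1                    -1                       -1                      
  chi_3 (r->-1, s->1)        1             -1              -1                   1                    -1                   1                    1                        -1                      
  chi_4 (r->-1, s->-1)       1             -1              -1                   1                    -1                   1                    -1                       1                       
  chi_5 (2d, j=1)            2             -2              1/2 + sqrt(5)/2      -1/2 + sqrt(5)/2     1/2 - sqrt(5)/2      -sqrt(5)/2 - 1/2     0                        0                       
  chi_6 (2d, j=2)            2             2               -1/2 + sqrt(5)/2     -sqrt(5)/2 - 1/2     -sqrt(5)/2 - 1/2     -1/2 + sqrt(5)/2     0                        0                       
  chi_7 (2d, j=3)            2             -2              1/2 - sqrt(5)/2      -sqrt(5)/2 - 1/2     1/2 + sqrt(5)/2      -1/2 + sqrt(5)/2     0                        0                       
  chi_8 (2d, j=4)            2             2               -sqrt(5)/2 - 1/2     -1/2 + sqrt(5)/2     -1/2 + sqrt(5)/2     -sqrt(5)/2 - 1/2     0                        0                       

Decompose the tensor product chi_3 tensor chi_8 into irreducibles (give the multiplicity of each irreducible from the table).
chi_3 tensor chi_8 = chi_5 (all other irreducibles have multiplicity 0).

Details: The character of a tensor product is the pointwise product (chi_3 * chi_8)(C) = chi_3(C) * chi_8(C):
  {e}: (1)*(2), {r^5}: (-1)*(2), {r^1, r^9}: (-1)*(-sqrt(5)/2 - 1/2), {r^2, r^8}: (1)*(-1/2 + sqrt(5)/2), {r^3, r^7}: (-1)*(-1/2 + sqrt(5)/2), {r^4, r^6}: (1)*(-sqrt(5)/2 - 1/2), {s, sr^2, ...}: (1)*(0), {sr, sr^3, ...}: (-1)*(0)
so (chi_3 * chi_8) takes values
  {e} -> 2, {r^5} -> -2, {r^1, r^9} -> 1/2 + sqrt(5)/2, {r^2, r^8} -> -1/2 + sqrt(5)/2, {r^3, r^7} -> 1/2 - sqrt(5)/2, {r^4, r^6} -> -sqrt(5)/2 - 1/2, {s, sr^2, ...} -> 0, {sr, sr^3, ...} -> 0.
Now take the inner product of this character with each irreducible chi from the table, <chi_3*chi_8, chi> = (1/20) sum_C |C| (chi_3*chi_8)(C) conj(chi(C)):
  <chi_3*chi_8, chi_1> = (1/20)[1*(2)*conj(1) + 1*(-2)*conj(1) + 2*(1/2 + sqrt(5)/2)*conj(1) + 2*(-1/2 + sqrt(5)/2)*conj(1) + 2*(1/2 - sqrt(5)/2)*conj(1) + 2*(-sqrt(5)/2 - 1/2)*conj(1) + 5*(0)*conj(1) + 5*(0)*conj(1)]
      = (1/20)[(2) + (-2) + (1 + sqrt(5)) + (-1 + sqrt(5)) + (1 - sqrt(5)) + (-sqrt(5) - 1) + (0) + (0)] = 0/20 = 0
  <chi_3*chi_8, chi_2> = (1/20)[1*(2)*conj(1) + 1*(-2)*conj(1) + 2*(1/2 + sqrt(5)/2)*conj(1) + 2*(-1/2 + sqrt(5)/2)*conj(1) + 2*(1/2 - sqrt(5)/2)*conj(1) + 2*(-sqrt(5)/2 - 1/2)*conj(1) + 5*(0)*conj(-1) + 5*(0)*conj(-1)]
      = (1/20)[(2) + (-2) + (1 + sqrt(5)) + (-1 + sqrt(5)) + (1 - sqrt(5)) + (-sqrt(5) - 1) + (0) + (0)] = 0/20 = 0
  <chi_3*chi_8, chi_3> = (1/20)[1*(2)*conj(1) + 1*(-2)*conj(-1) + 2*(1/2 + sqrt(5)/2)*conj(-1) + 2*(-1/2 + sqrt(5)/2)*conj(1) + 2*(1/2 - sqrt(5)/2)*conj(-1) + 2*(-sqrt(5)/2 - 1/2)*conj(1) + 5*(0)*conj(1) + 5*(0)*conj(-1)]
      = (1/20)[(2) + (2) + (-sqrt(5) - 1) + (-1 + sqrt(5)) + (-1 + sqrt(5)) + (-sqrt(5) - 1) + (0) + (0)] = 0/20 = 0
  <chi_3*chi_8, chi_4> = (1/20)[1*(2)*conj(1) + 1*(-2)*conj(-1) + 2*(1/2 + sqrt(5)/2)*conj(-1) + 2*(-1/2 + sqrt(5)/2)*conj(1) + 2*(1/2 - sqrt(5)/2)*conj(-1) + 2*(-sqrt(5)/2 - 1/2)*conj(1) + 5*(0)*conj(-1) + 5*(0)*conj(1)]
      = (1/20)[(2) + (2) + (-sqrt(5) - 1) + (-1 + sqrt(5)) + (-1 + sqrt(5)) + (-sqrt(5) - 1) + (0) + (0)] = 0/20 = 0
  <chi_3*chi_8, chi_5> = (1/20)[1*(2)*conj(2) + 1*(-2)*conj(-2) + 2*(1/2 + sqrt(5)/2)*conj(1/2 + sqrt(5)/2) + 2*(-1/2 + sqrt(5)/2)*conj(-1/2 + sqrt(5)/2) + 2*(1/2 - sqrt(5)/2)*conj(1/2 - sqrt(5)/2) + 2*(-sqrt(5)/2 - 1/2)*conj(-sqrt(5)/2 - 1/2) + 5*(0)*conj(0) + 5*(0)*conj(0)]
      = (1/20)[(4) + (4) + (sqrt(5) + 3) + (3 - sqrt(5)) + (3 - sqrt(5)) + (sqrt(5) + 3) + (0) + (0)] = 20/20 = 1
  <chi_3*chi_8, chi_6> = (1/20)[1*(2)*conj(2) + 1*(-2)*conj(2) + 2*(1/2 + sqrt(5)/2)*conj(-1/2 + sqrt(5)/2) + 2*(-1/2 + sqrt(5)/2)*conj(-sqrt(5)/2 - 1/2) + 2*(1/2 - sqrt(5)/2)*conj(-sqrt(5)/2 - 1/2) + 2*(-sqrt(5)/2 - 1/2)*conj(-1/2 + sqrt(5)/2) + 5*(0)*conj(0) + 5*(0)*conj(0)]
      = (1/20)[(4) + (-4) + (2) + (-2) + (2) + (-2) + (0) + (0)] = 0/20 = 0
  <chi_3*chi_8, chi_7> = (1/20)[1*(2)*conj(2) + 1*(-2)*conj(-2) + 2*(1/2 + sqrt(5)/2)*conj(1/2 - sqrt(5)/2) + 2*(-1/2 + sqrt(5)/2)*conj(-sqrt(5)/2 - 1/2) + 2*(1/2 - sqrt(5)/2)*conj(1/2 + sqrt(5)/2) + 2*(-sqrt(5)/2 - 1/2)*conj(-1/2 + sqrt(5)/2) + 5*(0)*conj(0) + 5*(0)*conj(0)]
      = (1/20)[(4) + (4) + (-2) + (-2) + (-2) + (-2) + (0) + (0)] = 0/20 = 0
  <chi_3*chi_8, chi_8> = (1/20)[1*(2)*conj(2) + 1*(-2)*conj(2) + 2*(1/2 + sqrt(5)/2)*conj(-sqrt(5)/2 - 1/2) + 2*(-1/2 + sqrt(5)/2)*conj(-1/2 + sqrt(5)/2) + 2*(1/2 - sqrt(5)/2)*conj(-1/2 + sqrt(5)/2) + 2*(-sqrt(5)/2 - 1/2)*conj(-sqrt(5)/2 - 1/2) + 5*(0)*conj(0) + 5*(0)*conj(0)]
      = (1/20)[(4) + (-4) + (-3 - sqrt(5)) + (3 - sqrt(5)) + (-3 + sqrt(5)) + (sqrt(5) + 3) + (0) + (0)] = 0/20 = 0
Hence the multiplicities are chi_5: 1. Dimension check: dim(chi_3)*dim(chi_8) = 1*2 = 2 and sum (mult * dim) = 1*2 = 2.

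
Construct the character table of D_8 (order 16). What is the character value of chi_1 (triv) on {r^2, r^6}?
Conjugacy classes: {e} of size 1, {r^4} of size 1, {r^1, r^7} of size 2, {r^2, r^6} of size 2, {r^3, r^5} of size 2, {s, sr^2, ...} of size 4, {sr, sr^3, ...} of size 4.
Character table:
  irrep \ class              {e} (size 1)  {r^4} (size 1)  {r^1, r^7} (size 2)  {r^2, r^6} (size 2)  {r^3, r^5} (size 2)  {s, sr^2, ...} (size 4)  {sr, sr^3, ...} (size 4)
  chi_1 (triv)               1             1               1                    1                    1                    1                        1                       
  chi_2 (sign: r->1, s->-1)  1             1               1                    1                    1                    -1                       -1                      
  chi_3 (r->-1, s->1)        1             1               -1                   1                    -1                   1                        -1                      
  chi_4 (r->-1, s->-1)       1             1               -1                   1                    -1                   -1                       1                       
  chi_5 (2d, j=1)            2             -2              sqrt(2)              0                    -sqrt(2)             0                        0                       
  chi_6 (2d, j=2)            2             2               0                    -2                   0                    0                        0                       
  chi_7 (2d, j=3)            2             -2              -sqrt(2)             0                    sqrt(2)              0                        0                       

Spot check: chi_1 (triv) on {r^2, r^6} = 1.

Why: D_8 has order 2*8 = 16 with 7 conjugacy classes, hence 7 irreducibles. Sum of squared dims 1 + 1 + 1 + 1 + 4 + 4 + 4 = 16 = |G|. Linear characters come from the abelianisation; the 2-dimensional irreps have character r^k -> 2*cos(2*pi*j*k/8), reflections -> 0.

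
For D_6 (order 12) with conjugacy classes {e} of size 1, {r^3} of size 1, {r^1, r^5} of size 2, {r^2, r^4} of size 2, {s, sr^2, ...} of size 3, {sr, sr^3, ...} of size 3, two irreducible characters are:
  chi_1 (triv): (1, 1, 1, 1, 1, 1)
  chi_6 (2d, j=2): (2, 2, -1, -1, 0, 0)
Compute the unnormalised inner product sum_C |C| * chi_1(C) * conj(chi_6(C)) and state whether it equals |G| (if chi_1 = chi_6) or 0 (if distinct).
Sum = 0; so <chi_1, chi_6> = 0 (distinct irreducibles are orthogonal).

Proof sketch: Compute term by term over conjugacy classes (|C| * chi_1(C) * conj(chi_6(C))):
  1*(1)*conj(2) + 1*(1)*conj(2) + 2*(1)*conj(-1) + 2*(1)*conj(-1) + 3*(1)*conj(0) + 3*(1)*conj(0)
  = (2) + (2) + (-2) + (-2) + (0) + (0)
  = 0.
Dividing by |G| = 12 gives 0/12 = 0, matching the row-orthogonality relation <chi_1, chi_6> = [chi_1 = chi_6].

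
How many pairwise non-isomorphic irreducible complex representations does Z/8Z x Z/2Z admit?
16

The number of irreducible complex representations of a finite group equals its number of conjugacy classes. Z/8Z x Z/2Z is abelian of order 16, so every element is its own conjugacy class: 16 classes, so Z/8Z x Z/2Z (order 16) has exactly 16 irreducible complex representations.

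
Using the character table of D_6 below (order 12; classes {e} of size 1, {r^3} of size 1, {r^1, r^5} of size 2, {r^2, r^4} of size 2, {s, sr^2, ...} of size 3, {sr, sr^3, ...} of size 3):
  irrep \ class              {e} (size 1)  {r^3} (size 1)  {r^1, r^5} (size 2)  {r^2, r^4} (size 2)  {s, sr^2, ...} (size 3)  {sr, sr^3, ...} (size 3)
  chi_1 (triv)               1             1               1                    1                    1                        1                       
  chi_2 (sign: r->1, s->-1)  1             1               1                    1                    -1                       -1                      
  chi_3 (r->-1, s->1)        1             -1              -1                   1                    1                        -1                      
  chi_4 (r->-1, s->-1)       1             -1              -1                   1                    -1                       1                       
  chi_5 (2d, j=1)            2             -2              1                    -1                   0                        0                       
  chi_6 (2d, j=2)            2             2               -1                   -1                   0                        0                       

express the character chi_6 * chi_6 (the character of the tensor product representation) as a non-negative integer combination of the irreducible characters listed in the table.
chi_6 tensor chi_6 = chi_1 + chi_2 + chi_6 (all other irreducibles have multiplicity 0).

Justification: The character of a tensor product is the pointwise product (chi_6 * chi_6)(C) = chi_6(C) * chi_6(C):
  {e}: (2)*(2), {r^3}: (2)*(2), {r^1, r^5}: (-1)*(-1), {r^2, r^4}: (-1)*(-1), {s, sr^2, ...}: (0)*(0), {sr, sr^3, ...}: (0)*(0)
so (chi_6 * chi_6) takes values
  {e} -> 4, {r^3} -> 4, {r^1, r^5} -> 1, {r^2, r^4} -> 1, {s, sr^2, ...} -> 0, {sr, sr^3, ...} -> 0.
Now take the inner product of this character with each irreducible chi from the table, <chi_6*chi_6, chi> = (1/12) sum_C |C| (chi_6*chi_6)(C) conj(chi(C)):
  <chi_6*chi_6, chi_1> = (1/12)[1*(4)*conj(1) + 1*(4)*conj(1) + 2*(1)*conj(1) + 2*(1)*conj(1) + 3*(0)*conj(1) + 3*(0)*conj(1)]
      = (1/12)[(4) + (4) + (2) + (2) + (0) + (0)] = 12/12 = 1
  <chi_6*chi_6, chi_2> = (1/12)[1*(4)*conj(1) + 1*(4)*conj(1) + 2*(1)*conj(1) + 2*(1)*conj(1) + 3*(0)*conj(-1) + 3*(0)*conj(-1)]
      = (1/12)[(4) + (4) + (2) + (2) + (0) + (0)] = 12/12 = 1
  <chi_6*chi_6, chi_3> = (1/12)[1*(4)*conj(1) + 1*(4)*conj(-1) + 2*(1)*conj(-1) + 2*(1)*conj(1) + 3*(0)*conj(1) + 3*(0)*conj(-1)]
      = (1/12)[(4) + (-4) + (-2) + (2) + (0) + (0)] = 0/12 = 0
  <chi_6*chi_6, chi_4> = (1/12)[1*(4)*conj(1) + 1*(4)*conj(-1) + 2*(1)*conj(-1) + 2*(1)*conj(1) + 3*(0)*conj(-1) + 3*(0)*conj(1)]
      = (1/12)[(4) + (-4) + (-2) + (2) + (0) + (0)] = 0/12 = 0
  <chi_6*chi_6, chi_5> = (1/12)[1*(4)*conj(2) + 1*(4)*conj(-2) + 2*(1)*conj(1) + 2*(1)*conj(-1) + 3*(0)*conj(0) + 3*(0)*conj(0)]
      = (1/12)[(8) + (-8) + (2) + (-2) + (0) + (0)] = 0/12 = 0
  <chi_6*chi_6, chi_6> = (1/12)[1*(4)*conj(2) + 1*(4)*conj(2) + 2*(1)*conj(-1) + 2*(1)*conj(-1) + 3*(0)*conj(0) + 3*(0)*conj(0)]
      = (1/12)[(8) + (8) + (-2) + (-2) + (0) + (0)] = 12/12 = 1
Hence the multiplicities are chi_1: 1, chi_2: 1, chi_6: 1. Dimension check: dim(chi_6)*dim(chi_6) = 2*2 = 4 and sum (mult * dim) = 1*1 + 1*1 + 1*2 = 4.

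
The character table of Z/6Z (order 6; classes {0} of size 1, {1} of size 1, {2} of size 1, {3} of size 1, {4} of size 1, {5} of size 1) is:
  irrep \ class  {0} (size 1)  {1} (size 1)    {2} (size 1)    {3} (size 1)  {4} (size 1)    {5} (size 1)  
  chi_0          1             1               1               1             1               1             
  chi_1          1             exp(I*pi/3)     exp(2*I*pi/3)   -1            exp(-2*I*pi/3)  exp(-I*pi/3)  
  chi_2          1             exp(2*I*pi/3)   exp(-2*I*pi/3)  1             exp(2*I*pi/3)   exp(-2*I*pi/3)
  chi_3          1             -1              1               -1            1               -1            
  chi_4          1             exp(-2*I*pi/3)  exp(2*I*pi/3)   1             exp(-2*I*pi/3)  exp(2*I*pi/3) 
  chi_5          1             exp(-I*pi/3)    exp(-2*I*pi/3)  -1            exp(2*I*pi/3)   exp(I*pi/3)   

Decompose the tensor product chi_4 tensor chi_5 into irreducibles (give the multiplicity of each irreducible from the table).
chi_4 tensor chi_5 = chi_3 (all other irreducibles have multiplicity 0).

Reasoning: The character of a tensor product is the pointwise product (chi_4 * chi_5)(C) = chi_4(C) * chi_5(C):
  {0}: (1)*(1), {1}: (exp(-2*I*pi/3))*(exp(-I*pi/3)), {2}: (exp(2*I*pi/3))*(exp(-2*I*pi/3)), {3}: (1)*(-1), {4}: (exp(-2*I*pi/3))*(exp(2*I*pi/3)), {5}: (exp(2*I*pi/3))*(exp(I*pi/3))
so (chi_4 * chi_5) takes values
  {0} -> 1, {1} -> -1, {2} -> 1, {3} -> -1, {4} -> 1, {5} -> -1.
Now take the inner product of this character with each irreducible chi from the table, <chi_4*chi_5, chi> = (1/6) sum_C |C| (chi_4*chi_5)(C) conj(chi(C)):
  <chi_4*chi_5, chi_0> = (1/6)[1*(1)*conj(1) + 1*(-1)*conj(1) + 1*(1)*conj(1) + 1*(-1)*conj(1) + 1*(1)*conj(1) + 1*(-1)*conj(1)]
      = (1/6)[(1) + (-1) + (1) + (-1) + (1) + (-1)] = 0/6 = 0
  <chi_4*chi_5, chi_1> = (1/6)[1*(1)*conj(1) + 1*(-1)*conj(exp(I*pi/3)) + 1*(1)*conj(exp(2*I*pi/3)) + 1*(-1)*conj(-1) + 1*(1)*conj(exp(-2*I*pi/3)) + 1*(-1)*conj(exp(-I*pi/3))]
      = (1/6)[(1) + (-exp(-I*pi/3)) + (exp(-2*I*pi/3)) + (1) + (exp(2*I*pi/3)) + (-exp(I*pi/3))] = 0/6 = 0
  <chi_4*chi_5, chi_2> = (1/6)[1*(1)*conj(1) + 1*(-1)*conj(exp(2*I*pi/3)) + 1*(1)*conj(exp(-2*I*pi/3)) + 1*(-1)*conj(1) + 1*(1)*conj(exp(2*I*pi/3)) + 1*(-1)*conj(exp(-2*I*pi/3))]
      = (1/6)[(1) + (-exp(-2*I*pi/3)) + (exp(2*I*pi/3)) + (-1) + (exp(-2*I*pi/3)) + (-exp(2*I*pi/3))] = 0/6 = 0
  <chi_4*chi_5, chi_3> = (1/6)[1*(1)*conj(1) + 1*(-1)*conj(-1) + 1*(1)*conj(1) + 1*(-1)*conj(-1) + 1*(1)*conj(1) + 1*(-1)*conj(-1)]
      = (1/6)[(1) + (1) + (1) + (1) + (1) + (1)] = 6/6 = 1
  <chi_4*chi_5, chi_4> = (1/6)[1*(1)*conj(1) + 1*(-1)*conj(exp(-2*I*pi/3)) + 1*(1)*conj(exp(2*I*pi/3)) + 1*(-1)*conj(1) + 1*(1)*conj(exp(-2*I*pi/3)) + 1*(-1)*conj(exp(2*I*pi/3))]
      = (1/6)[(1) + (-exp(2*I*pi/3)) + (exp(-2*I*pi/3)) + (-1) + (exp(2*I*pi/3)) + (-exp(-2*I*pi/3))] = 0/6 = 0
  <chi_4*chi_5, chi_5> = (1/6)[1*(1)*conj(1) + 1*(-1)*conj(exp(-I*pi/3)) + 1*(1)*conj(exp(-2*I*pi/3)) + 1*(-1)*conj(-1) + 1*(1)*conj(exp(2*I*pi/3)) + 1*(-1)*conj(exp(I*pi/3))]
      = (1/6)[(1) + (-exp(I*pi/3)) + (exp(2*I*pi/3)) + (1) + (exp(-2*I*pi/3)) + (-exp(-I*pi/3))] = 0/6 = 0
(Exp terms are combined using exp(i*s)*conj(exp(i*t)) = exp(i*(s-t)), and sums of them are collapsed using the identity that for every m > 1 the m distinct m-th roots of unity sum to 0, e.g. 1 + exp(2*I*pi/3) + exp(-2*I*pi/3) = 0.)
Hence the multiplicities are chi_3: 1. Dimension check: dim(chi_4)*dim(chi_5) = 1*1 = 1 and sum (mult * dim) = 1*1 = 1.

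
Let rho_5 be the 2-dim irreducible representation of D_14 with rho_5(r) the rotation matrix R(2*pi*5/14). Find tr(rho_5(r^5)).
chi_{rho_5}(r^5) = 2*cos(2*pi*5*5/14) = 2*cos(3*pi/7)

Solution. rho_5(r^5) is rotation by angle 2*pi*5*5/14, whose trace is 2*cos(2*pi*5*5/14) = 2*cos(3*pi/7).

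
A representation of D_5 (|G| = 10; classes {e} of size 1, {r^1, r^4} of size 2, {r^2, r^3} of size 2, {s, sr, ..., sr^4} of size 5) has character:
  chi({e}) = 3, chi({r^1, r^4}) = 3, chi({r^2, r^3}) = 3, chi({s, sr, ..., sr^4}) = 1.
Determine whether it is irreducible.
Not irreducible (reducible): <chi, chi> = 5 > 1.

Derivation: <chi, chi> = (1/|G|) sum_C |C| * |chi(C)|^2 = (1/10)[1*|3|^2 + 2*|3|^2 + 2*|3|^2 + 5*|1|^2]
  = (1/10)[(9) + (18) + (18) + (5)] = 50/10 = 5.
A character is irreducible iff <chi, chi> = 1, so this representation is reducible.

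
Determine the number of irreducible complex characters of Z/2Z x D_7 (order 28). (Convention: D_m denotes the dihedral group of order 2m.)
10

Reasoning: The number of irreducible complex representations of a finite group equals its number of conjugacy classes. For a direct product, #classes(G x H) = #classes(G) * #classes(H). Z/2Z has 2 classes (abelian), D_7 has 5 classes, so 2 * 5 = 10, so Z/2Z x D_7 (order 28) has exactly 10 irreducible complex representations.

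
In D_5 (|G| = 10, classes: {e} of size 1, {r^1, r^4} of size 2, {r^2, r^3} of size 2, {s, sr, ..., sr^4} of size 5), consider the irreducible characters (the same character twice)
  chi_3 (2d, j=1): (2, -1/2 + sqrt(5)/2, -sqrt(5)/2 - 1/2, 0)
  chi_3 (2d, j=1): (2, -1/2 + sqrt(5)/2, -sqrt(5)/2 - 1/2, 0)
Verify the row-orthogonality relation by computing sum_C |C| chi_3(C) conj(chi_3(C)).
Sum = 10 = |G| = 10; so <chi_3, chi_3> = 1 (norm-1 confirms irreducibility).

Justification: Compute term by term over conjugacy classes (|C| * chi_3(C) * conj(chi_3(C))):
  1*(2)*conj(2) + 2*(-1/2 + sqrt(5)/2)*conj(-1/2 + sqrt(5)/2) + 2*(-sqrt(5)/2 - 1/2)*conj(-sqrt(5)/2 - 1/2) + 5*(0)*conj(0)
  = (4) + (3 - sqrt(5)) + (sqrt(5) + 3) + (0)
  = 10.
Dividing by |G| = 10 gives 10/10 = 1, matching the row-orthogonality relation <chi_3, chi_3> = [chi_3 = chi_3].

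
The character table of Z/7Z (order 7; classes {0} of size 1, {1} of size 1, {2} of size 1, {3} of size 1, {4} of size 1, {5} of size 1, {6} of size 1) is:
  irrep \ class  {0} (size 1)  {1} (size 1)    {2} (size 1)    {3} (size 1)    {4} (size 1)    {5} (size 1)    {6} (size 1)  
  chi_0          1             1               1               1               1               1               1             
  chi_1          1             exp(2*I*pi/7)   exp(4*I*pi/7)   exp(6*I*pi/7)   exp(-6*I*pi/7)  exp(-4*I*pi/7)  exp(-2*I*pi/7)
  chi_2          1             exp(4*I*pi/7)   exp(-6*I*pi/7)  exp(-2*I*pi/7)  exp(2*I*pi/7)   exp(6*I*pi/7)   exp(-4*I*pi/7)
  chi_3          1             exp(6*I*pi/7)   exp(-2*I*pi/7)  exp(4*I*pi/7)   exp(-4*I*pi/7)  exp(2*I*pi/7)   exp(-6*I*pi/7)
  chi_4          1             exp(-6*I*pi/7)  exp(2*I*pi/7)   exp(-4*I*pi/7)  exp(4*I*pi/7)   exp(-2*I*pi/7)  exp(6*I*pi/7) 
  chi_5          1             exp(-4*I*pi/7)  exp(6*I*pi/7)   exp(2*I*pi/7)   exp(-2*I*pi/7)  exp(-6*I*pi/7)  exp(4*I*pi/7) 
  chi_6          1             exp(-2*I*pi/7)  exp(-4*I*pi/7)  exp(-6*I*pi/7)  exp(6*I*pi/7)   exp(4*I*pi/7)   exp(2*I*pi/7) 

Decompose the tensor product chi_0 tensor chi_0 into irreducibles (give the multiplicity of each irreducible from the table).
chi_0 tensor chi_0 = chi_0 (all other irreducibles have multiplicity 0).

The character of a tensor product is the pointwise product (chi_0 * chi_0)(C) = chi_0(C) * chi_0(C):
  {0}: (1)*(1), {1}: (1)*(1), {2}: (1)*(1), {3}: (1)*(1), {4}: (1)*(1), {5}: (1)*(1), {6}: (1)*(1)
so (chi_0 * chi_0) takes values
  {0} -> 1, {1} -> 1, {2} -> 1, {3} -> 1, {4} -> 1, {5} -> 1, {6} -> 1.
Now take the inner product of this character with each irreducible chi from the table, <chi_0*chi_0, chi> = (1/7) sum_C |C| (chi_0*chi_0)(C) conj(chi(C)):
  <chi_0*chi_0, chi_0> = (1/7)[1*(1)*conj(1) + 1*(1)*conj(1) + 1*(1)*conj(1) + 1*(1)*conj(1) + 1*(1)*conj(1) + 1*(1)*conj(1) + 1*(1)*conj(1)]
      = (1/7)[(1) + (1) + (1) + (1) + (1) + (1) + (1)] = 7/7 = 1
  <chi_0*chi_0, chi_1> = (1/7)[1*(1)*conj(1) + 1*(1)*conj(exp(2*I*pi/7)) + 1*(1)*conj(exp(4*I*pi/7)) + 1*(1)*conj(exp(6*I*pi/7)) + 1*(1)*conj(exp(-6*I*pi/7)) + 1*(1)*conj(exp(-4*I*pi/7)) + 1*(1)*conj(exp(-2*I*pi/7))]
      = (1/7)[(1) + (exp(-2*I*pi/7)) + (exp(-4*I*pi/7)) + (exp(-6*I*pi/7)) + (exp(6*I*pi/7)) + (exp(4*I*pi/7)) + (exp(2*I*pi/7))] = 0/7 = 0
  <chi_0*chi_0, chi_2> = (1/7)[1*(1)*conj(1) + 1*(1)*conj(exp(4*I*pi/7)) + 1*(1)*conj(exp(-6*I*pi/7)) + 1*(1)*conj(exp(-2*I*pi/7)) + 1*(1)*conj(exp(2*I*pi/7)) + 1*(1)*conj(exp(6*I*pi/7)) + 1*(1)*conj(exp(-4*I*pi/7))]
      = (1/7)[(1) + (exp(-4*I*pi/7)) + (exp(6*I*pi/7)) + (exp(2*I*pi/7)) + (exp(-2*I*pi/7)) + (exp(-6*I*pi/7)) + (exp(4*I*pi/7))] = 0/7 = 0
  <chi_0*chi_0, chi_3> = (1/7)[1*(1)*conj(1) + 1*(1)*conj(exp(6*I*pi/7)) + 1*(1)*conj(exp(-2*I*pi/7)) + 1*(1)*conj(exp(4*I*pi/7)) + 1*(1)*conj(exp(-4*I*pi/7)) + 1*(1)*conj(exp(2*I*pi/7)) + 1*(1)*conj(exp(-6*I*pi/7))]
      = (1/7)[(1) + (exp(-6*I*pi/7)) + (exp(2*I*pi/7)) + (exp(-4*I*pi/7)) + (exp(4*I*pi/7)) + (exp(-2*I*pi/7)) + (exp(6*I*pi/7))] = 0/7 = 0
  <chi_0*chi_0, chi_4> = (1/7)[1*(1)*conj(1) + 1*(1)*conj(exp(-6*I*pi/7)) + 1*(1)*conj(exp(2*I*pi/7)) + 1*(1)*conj(exp(-4*I*pi/7)) + 1*(1)*conj(exp(4*I*pi/7)) + 1*(1)*conj(exp(-2*I*pi/7)) + 1*(1)*conj(exp(6*I*pi/7))]
      = (1/7)[(1) + (exp(6*I*pi/7)) + (exp(-2*I*pi/7)) + (exp(4*I*pi/7)) + (exp(-4*I*pi/7)) + (exp(2*I*pi/7)) + (exp(-6*I*pi/7))] = 0/7 = 0
  <chi_0*chi_0, chi_5> = (1/7)[1*(1)*conj(1) + 1*(1)*conj(exp(-4*I*pi/7)) + 1*(1)*conj(exp(6*I*pi/7)) + 1*(1)*conj(exp(2*I*pi/7)) + 1*(1)*conj(exp(-2*I*pi/7)) + 1*(1)*conj(exp(-6*I*pi/7)) + 1*(1)*conj(exp(4*I*pi/7))]
      = (1/7)[(1) + (exp(4*I*pi/7)) + (exp(-6*I*pi/7)) + (exp(-2*I*pi/7)) + (exp(2*I*pi/7)) + (exp(6*I*pi/7)) + (exp(-4*I*pi/7))] = 0/7 = 0
  <chi_0*chi_0, chi_6> = (1/7)[1*(1)*conj(1) + 1*(1)*conj(exp(-2*I*pi/7)) + 1*(1)*conj(exp(-4*I*pi/7)) + 1*(1)*conj(exp(-6*I*pi/7)) + 1*(1)*conj(exp(6*I*pi/7)) + 1*(1)*conj(exp(4*I*pi/7)) + 1*(1)*conj(exp(2*I*pi/7))]
      = (1/7)[(1) + (exp(2*I*pi/7)) + (exp(4*I*pi/7)) + (exp(6*I*pi/7)) + (exp(-6*I*pi/7)) + (exp(-4*I*pi/7)) + (exp(-2*I*pi/7))] = 0/7 = 0
(Exp terms are combined using exp(i*s)*conj(exp(i*t)) = exp(i*(s-t)), and sums of them are collapsed using the identity that for every m > 1 the m distinct m-th roots of unity sum to 0, e.g. 1 + exp(2*I*pi/3) + exp(-2*I*pi/3) = 0.)
Hence the multiplicities are chi_0: 1. Dimension check: dim(chi_0)*dim(chi_0) = 1*1 = 1 and sum (mult * dim) = 1*1 = 1.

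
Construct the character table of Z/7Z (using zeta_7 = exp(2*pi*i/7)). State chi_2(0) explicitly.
Character table of Z/7Z (irreps indexed chi_0,...,chi_6 with chi_k(m) = zeta_7^(k*m), zeta_7 = exp(2*pi*i/7)):
  irrep \ class  {0} (size 1)  {1} (size 1)    {2} (size 1)    {3} (size 1)    {4} (size 1)    {5} (size 1)    {6} (size 1)  
  chi_0          1             1               1               1               1               1               1             
  chi_1          1             exp(2*I*pi/7)   exp(4*I*pi/7)   exp(6*I*pi/7)   exp(-6*I*pi/7)  exp(-4*I*pi/7)  exp(-2*I*pi/7)
  chi_2          1             exp(4*I*pi/7)   exp(-6*I*pi/7)  exp(-2*I*pi/7)  exp(2*I*pi/7)   exp(6*I*pi/7)   exp(-4*I*pi/7)
  chi_3          1             exp(6*I*pi/7)   exp(-2*I*pi/7)  exp(4*I*pi/7)   exp(-4*I*pi/7)  exp(2*I*pi/7)   exp(-6*I*pi/7)
  chi_4          1             exp(-6*I*pi/7)  exp(2*I*pi/7)   exp(-4*I*pi/7)  exp(4*I*pi/7)   exp(-2*I*pi/7)  exp(6*I*pi/7) 
  chi_5          1             exp(-4*I*pi/7)  exp(6*I*pi/7)   exp(2*I*pi/7)   exp(-2*I*pi/7)  exp(-6*I*pi/7)  exp(4*I*pi/7) 
  chi_6          1             exp(-2*I*pi/7)  exp(-4*I*pi/7)  exp(-6*I*pi/7)  exp(6*I*pi/7)   exp(4*I*pi/7)   exp(2*I*pi/7) 

Spot check: chi_2(0) = zeta_7^(2*0) = zeta_7^0 = 1.

Solution. Z/7Z is abelian, so all 7 irreducible complex representations are 1-dimensional. They are given by chi_k(m) = zeta_7^(k*m) for k = 0,...,6. Row orthogonality: sum_m chi_k(m) conj(chi_l(m)) = 7 * [k = l].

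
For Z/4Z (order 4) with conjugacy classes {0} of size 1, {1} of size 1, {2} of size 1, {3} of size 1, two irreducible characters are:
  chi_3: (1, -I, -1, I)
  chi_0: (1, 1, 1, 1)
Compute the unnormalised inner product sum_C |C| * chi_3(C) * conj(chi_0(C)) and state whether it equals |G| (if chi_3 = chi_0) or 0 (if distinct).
Sum = 0; so <chi_3, chi_0> = 0 (distinct irreducibles are orthogonal).

Solution. Compute term by term over conjugacy classes (|C| * chi_3(C) * conj(chi_0(C))):
  1*(1)*conj(1) + 1*(-I)*conj(1) + 1*(-1)*conj(1) + 1*(I)*conj(1)
  = (1) + (-I) + (-1) + (I)
  = 0.
(Exp terms are combined using exp(i*s)*conj(exp(i*t)) = exp(i*(s-t)), and sums of them are collapsed using the identity that for every m > 1 the m distinct m-th roots of unity sum to 0, e.g. 1 + exp(2*I*pi/3) + exp(-2*I*pi/3) = 0.)
Dividing by |G| = 4 gives 0/4 = 0, matching the row-orthogonality relation <chi_3, chi_0> = [chi_3 = chi_0].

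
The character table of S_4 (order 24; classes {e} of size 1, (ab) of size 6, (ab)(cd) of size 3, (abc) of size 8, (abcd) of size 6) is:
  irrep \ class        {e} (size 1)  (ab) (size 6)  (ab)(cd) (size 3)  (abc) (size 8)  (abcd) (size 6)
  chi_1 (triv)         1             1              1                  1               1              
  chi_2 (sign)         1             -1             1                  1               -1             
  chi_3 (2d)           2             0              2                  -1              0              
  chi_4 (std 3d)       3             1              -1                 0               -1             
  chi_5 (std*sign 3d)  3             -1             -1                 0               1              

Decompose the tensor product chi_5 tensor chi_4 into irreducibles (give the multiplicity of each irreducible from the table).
chi_5 tensor chi_4 = chi_2 + chi_3 + chi_4 + chi_5 (all other irreducibles have multiplicity 0).

Reasoning: The character of a tensor product is the pointwise product (chi_5 * chi_4)(C) = chi_5(C) * chi_4(C):
  {e}: (3)*(3), (ab): (-1)*(1), (ab)(cd): (-1)*(-1), (abc): (0)*(0), (abcd): (1)*(-1)
so (chi_5 * chi_4) takes values
  {e} -> 9, (ab) -> -1, (ab)(cd) -> 1, (abc) -> 0, (abcd) -> -1.
Now take the inner product of this character with each irreducible chi from the table, <chi_5*chi_4, chi> = (1/24) sum_C |C| (chi_5*chi_4)(C) conj(chi(C)):
  <chi_5*chi_4, chi_1> = (1/24)[1*(9)*conj(1) + 6*(-1)*conj(1) + 3*(1)*conj(1) + 8*(0)*conj(1) + 6*(-1)*conj(1)]
      = (1/24)[(9) + (-6) + (3) + (0) + (-6)] = 0/24 = 0
  <chi_5*chi_4, chi_2> = (1/24)[1*(9)*conj(1) + 6*(-1)*conj(-1) + 3*(1)*conj(1) + 8*(0)*conj(1) + 6*(-1)*conj(-1)]
      = (1/24)[(9) + (6) + (3) + (0) + (6)] = 24/24 = 1
  <chi_5*chi_4, chi_3> = (1/24)[1*(9)*conj(2) + 6*(-1)*conj(0) + 3*(1)*conj(2) + 8*(0)*conj(-1) + 6*(-1)*conj(0)]
      = (1/24)[(18) + (0) + (6) + (0) + (0)] = 24/24 = 1
  <chi_5*chi_4, chi_4> = (1/24)[1*(9)*conj(3) + 6*(-1)*conj(1) + 3*(1)*conj(-1) + 8*(0)*conj(0) + 6*(-1)*conj(-1)]
      = (1/24)[(27) + (-6) + (-3) + (0) + (6)] = 24/24 = 1
  <chi_5*chi_4, chi_5> = (1/24)[1*(9)*conj(3) + 6*(-1)*conj(-1) + 3*(1)*conj(-1) + 8*(0)*conj(0) + 6*(-1)*conj(1)]
      = (1/24)[(27) + (6) + (-3) + (0) + (-6)] = 24/24 = 1
Hence the multiplicities are chi_2: 1, chi_3: 1, chi_4: 1, chi_5: 1. Dimension check: dim(chi_5)*dim(chi_4) = 3*3 = 9 and sum (mult * dim) = 1*1 + 1*2 + 1*3 + 1*3 = 9.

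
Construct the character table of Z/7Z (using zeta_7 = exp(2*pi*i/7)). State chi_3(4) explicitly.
Character table of Z/7Z (irreps indexed chi_0,...,chi_6 with chi_k(m) = zeta_7^(k*m), zeta_7 = exp(2*pi*i/7)):
  irrep \ class  {0} (size 1)  {1} (size 1)    {2} (size 1)    {3} (size 1)    {4} (size 1)    {5} (size 1)    {6} (size 1)  
  chi_0          1             1               1               1               1               1               1             
  chi_1          1             exp(2*I*pi/7)   exp(4*I*pi/7)   exp(6*I*pi/7)   exp(-6*I*pi/7)  exp(-4*I*pi/7)  exp(-2*I*pi/7)
  chi_2          1             exp(4*I*pi/7)   exp(-6*I*pi/7)  exp(-2*I*pi/7)  exp(2*I*pi/7)   exp(6*I*pi/7)   exp(-4*I*pi/7)
  chi_3          1             exp(6*I*pi/7)   exp(-2*I*pi/7)  exp(4*I*pi/7)   exp(-4*I*pi/7)  exp(2*I*pi/7)   exp(-6*I*pi/7)
  chi_4          1             exp(-6*I*pi/7)  exp(2*I*pi/7)   exp(-4*I*pi/7)  exp(4*I*pi/7)   exp(-2*I*pi/7)  exp(6*I*pi/7) 
  chi_5          1             exp(-4*I*pi/7)  exp(6*I*pi/7)   exp(2*I*pi/7)   exp(-2*I*pi/7)  exp(-6*I*pi/7)  exp(4*I*pi/7) 
  chi_6          1             exp(-2*I*pi/7)  exp(-4*I*pi/7)  exp(-6*I*pi/7)  exp(6*I*pi/7)   exp(4*I*pi/7)   exp(2*I*pi/7) 

Spot check: chi_3(4) = zeta_7^(3*4) = zeta_7^12 = exp(-4*I*pi/7).

Z/7Z is abelian, so all 7 irreducible complex representations are 1-dimensional. They are given by chi_k(m) = zeta_7^(k*m) for k = 0,...,6. Row orthogonality: sum_m chi_k(m) conj(chi_l(m)) = 7 * [k = l].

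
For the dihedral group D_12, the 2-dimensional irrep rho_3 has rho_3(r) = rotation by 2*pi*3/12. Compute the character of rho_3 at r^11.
chi_{rho_3}(r^11) = 2*cos(2*pi*3*11/12) = 0

Solution. rho_3(r^11) is rotation by angle 2*pi*3*11/12, whose trace is 2*cos(2*pi*3*11/12) = 0.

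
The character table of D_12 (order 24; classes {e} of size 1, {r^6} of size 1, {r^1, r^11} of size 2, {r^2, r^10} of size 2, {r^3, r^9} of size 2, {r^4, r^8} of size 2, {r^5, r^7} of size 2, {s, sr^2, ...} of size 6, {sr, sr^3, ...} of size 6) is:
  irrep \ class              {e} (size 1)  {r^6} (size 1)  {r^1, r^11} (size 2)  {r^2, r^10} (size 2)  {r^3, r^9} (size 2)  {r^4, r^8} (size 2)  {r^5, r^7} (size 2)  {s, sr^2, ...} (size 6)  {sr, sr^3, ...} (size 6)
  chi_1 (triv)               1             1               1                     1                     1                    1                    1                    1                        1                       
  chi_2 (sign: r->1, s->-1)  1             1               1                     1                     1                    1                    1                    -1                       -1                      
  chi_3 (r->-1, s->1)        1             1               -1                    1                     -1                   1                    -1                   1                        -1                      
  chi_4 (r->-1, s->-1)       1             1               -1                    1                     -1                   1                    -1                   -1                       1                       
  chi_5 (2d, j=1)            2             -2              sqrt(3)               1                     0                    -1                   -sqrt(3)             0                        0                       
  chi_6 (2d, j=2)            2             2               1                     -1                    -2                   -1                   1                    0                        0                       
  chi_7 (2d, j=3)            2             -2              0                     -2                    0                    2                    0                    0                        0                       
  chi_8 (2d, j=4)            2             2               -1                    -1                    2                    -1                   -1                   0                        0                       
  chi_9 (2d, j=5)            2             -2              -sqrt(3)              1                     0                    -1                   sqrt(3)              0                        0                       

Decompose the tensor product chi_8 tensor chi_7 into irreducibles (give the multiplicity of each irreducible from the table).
chi_8 tensor chi_7 = chi_5 + chi_9 (all other irreducibles have multiplicity 0).

Working: The character of a tensor product is the pointwise product (chi_8 * chi_7)(C) = chi_8(C) * chi_7(C):
  {e}: (2)*(2), {r^6}: (2)*(-2), {r^1, r^11}: (-1)*(0), {r^2, r^10}: (-1)*(-2), {r^3, r^9}: (2)*(0), {r^4, r^8}: (-1)*(2), {r^5, r^7}: (-1)*(0), {s, sr^2, ...}: (0)*(0), {sr, sr^3, ...}: (0)*(0)
so (chi_8 * chi_7) takes values
  {e} -> 4, {r^6} -> -4, {r^1, r^11} -> 0, {r^2, r^10} -> 2, {r^3, r^9} -> 0, {r^4, r^8} -> -2, {r^5, r^7} -> 0, {s, sr^2, ...} -> 0, {sr, sr^3, ...} -> 0.
Now take the inner product of this character with each irreducible chi from the table, <chi_8*chi_7, chi> = (1/24) sum_C |C| (chi_8*chi_7)(C) conj(chi(C)):
  <chi_8*chi_7, chi_1> = (1/24)[1*(4)*conj(1) + 1*(-4)*conj(1) + 2*(0)*conj(1) + 2*(2)*conj(1) + 2*(0)*conj(1) + 2*(-2)*conj(1) + 2*(0)*conj(1) + 6*(0)*conj(1) + 6*(0)*conj(1)]
      = (1/24)[(4) + (-4) + (0) + (4) + (0) + (-4) + (0) + (0) + (0)] = 0/24 = 0
  <chi_8*chi_7, chi_2> = (1/24)[1*(4)*conj(1) + 1*(-4)*conj(1) + 2*(0)*conj(1) + 2*(2)*conj(1) + 2*(0)*conj(1) + 2*(-2)*conj(1) + 2*(0)*conj(1) + 6*(0)*conj(-1) + 6*(0)*conj(-1)]
      = (1/24)[(4) + (-4) + (0) + (4) + (0) + (-4) + (0) + (0) + (0)] = 0/24 = 0
  <chi_8*chi_7, chi_3> = (1/24)[1*(4)*conj(1) + 1*(-4)*conj(1) + 2*(0)*conj(-1) + 2*(2)*conj(1) + 2*(0)*conj(-1) + 2*(-2)*conj(1) + 2*(0)*conj(-1) + 6*(0)*conj(1) + 6*(0)*conj(-1)]
      = (1/24)[(4) + (-4) + (0) + (4) + (0) + (-4) + (0) + (0) + (0)] = 0/24 = 0
  <chi_8*chi_7, chi_4> = (1/24)[1*(4)*conj(1) + 1*(-4)*conj(1) + 2*(0)*conj(-1) + 2*(2)*conj(1) + 2*(0)*conj(-1) + 2*(-2)*conj(1) + 2*(0)*conj(-1) + 6*(0)*conj(-1) + 6*(0)*conj(1)]
      = (1/24)[(4) + (-4) + (0) + (4) + (0) + (-4) + (0) + (0) + (0)] = 0/24 = 0
  <chi_8*chi_7, chi_5> = (1/24)[1*(4)*conj(2) + 1*(-4)*conj(-2) + 2*(0)*conj(sqrt(3)) + 2*(2)*conj(1) + 2*(0)*conj(0) + 2*(-2)*conj(-1) + 2*(0)*conj(-sqrt(3)) + 6*(0)*conj(0) + 6*(0)*conj(0)]
      = (1/24)[(8) + (8) + (0) + (4) + (0) + (4) + (0) + (0) + (0)] = 24/24 = 1
  <chi_8*chi_7, chi_6> = (1/24)[1*(4)*conj(2) + 1*(-4)*conj(2) + 2*(0)*conj(1) + 2*(2)*conj(-1) + 2*(0)*conj(-2) + 2*(-2)*conj(-1) + 2*(0)*conj(1) + 6*(0)*conj(0) + 6*(0)*conj(0)]
      = (1/24)[(8) + (-8) + (0) + (-4) + (0) + (4) + (0) + (0) + (0)] = 0/24 = 0
  <chi_8*chi_7, chi_7> = (1/24)[1*(4)*conj(2) + 1*(-4)*conj(-2) + 2*(0)*conj(0) + 2*(2)*conj(-2) + 2*(0)*conj(0) + 2*(-2)*conj(2) + 2*(0)*conj(0) + 6*(0)*conj(0) + 6*(0)*conj(0)]
      = (1/24)[(8) + (8) + (0) + (-8) + (0) + (-8) + (0) + (0) + (0)] = 0/24 = 0
  <chi_8*chi_7, chi_8> = (1/24)[1*(4)*conj(2) + 1*(-4)*conj(2) + 2*(0)*conj(-1) + 2*(2)*conj(-1) + 2*(0)*conj(2) + 2*(-2)*conj(-1) + 2*(0)*conj(-1) + 6*(0)*conj(0) + 6*(0)*conj(0)]
      = (1/24)[(8) + (-8) + (0) + (-4) + (0) + (4) + (0) + (0) + (0)] = 0/24 = 0
  <chi_8*chi_7, chi_9> = (1/24)[1*(4)*conj(2) + 1*(-4)*conj(-2) + 2*(0)*conj(-sqrt(3)) + 2*(2)*conj(1) + 2*(0)*conj(0) + 2*(-2)*conj(-1) + 2*(0)*conj(sqrt(3)) + 6*(0)*conj(0) + 6*(0)*conj(0)]
      = (1/24)[(8) + (8) + (0) + (4) + (0) + (4) + (0) + (0) + (0)] = 24/24 = 1
Hence the multiplicities are chi_5: 1, chi_9: 1. Dimension check: dim(chi_8)*dim(chi_7) = 2*2 = 4 and sum (mult * dim) = 1*2 + 1*2 = 4.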